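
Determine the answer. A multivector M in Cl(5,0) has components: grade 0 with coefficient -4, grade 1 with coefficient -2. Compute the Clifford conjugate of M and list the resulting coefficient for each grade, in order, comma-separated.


Clifford conjugate sign for grade k: (-1)^(k(k+1)/2)
Grade 0: (-1)^(0*1/2) = (-1)^0 = 1, coeff -4 -> -4
Grade 1: (-1)^(1*2/2) = (-1)^1 = -1, coeff -2 -> 2
Conjugated coefficients: -4, 2


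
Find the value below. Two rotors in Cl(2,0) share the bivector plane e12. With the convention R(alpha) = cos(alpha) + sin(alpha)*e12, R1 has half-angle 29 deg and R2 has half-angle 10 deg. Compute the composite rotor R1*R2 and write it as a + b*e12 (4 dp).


Same-plane rotors commute and their half-angles add:
R1*R2 = cos(a1 + a2) + sin(a1 + a2)*e12.
a1 + a2 = 29 + 10 = 39 deg
cos(39 deg) = 0.7771
sin(39 deg) = 0.6293
R1*R2 = 0.7771 + 0.6293*e12


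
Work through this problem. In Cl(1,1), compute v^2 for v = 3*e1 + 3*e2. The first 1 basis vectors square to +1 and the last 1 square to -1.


v^2 = sum of c_i^2 * e_i^2
Positive signature terms (e_i^2 = +1): 3^2 = 9
Negative signature terms (e_j^2 = -1): 3^2 = 9
v^2 = 9 - 9 = 0


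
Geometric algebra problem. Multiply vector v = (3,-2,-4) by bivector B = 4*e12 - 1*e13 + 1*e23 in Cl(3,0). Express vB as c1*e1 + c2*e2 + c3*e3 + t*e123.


vB has grade-1 (vector) and grade-3 (trivector) parts: vB = (v _| B) + (v ^ B).
Vector part <vB>_1:
  e1: -v2*b12 - v3*b13 = -(-2)*(4) - (-4)*(-1) = 4
  e2: v1*b12 - v3*b23 = (3)*(4) - (-4)*(1) = 16
  e3: v1*b13 + v2*b23 = (3)*(-1) + (-2)*(1) = -5
Trivector part <vB>_3:
  e123: v1*b23 - v2*b13 + v3*b12 = (3)*(1) - (-2)*(-1) + (-4)*(4) = -15
vB = 4*e1 + 16*e2 - 5*e3 - 15*e123


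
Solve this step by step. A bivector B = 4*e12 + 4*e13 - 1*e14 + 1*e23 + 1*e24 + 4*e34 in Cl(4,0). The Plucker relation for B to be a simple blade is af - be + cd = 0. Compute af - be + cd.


Plucker relation: af - be + cd
a*f = 4*4 = 16
b*e = 4*1 = 4
c*d = (-1)*1 = -1
af - be + cd = 16 - 4 + (-1)
= 11


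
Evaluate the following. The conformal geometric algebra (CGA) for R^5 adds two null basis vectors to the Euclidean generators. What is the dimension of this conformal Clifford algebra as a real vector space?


The conformal model of R^5 uses Cl(6,1): the 5 Euclidean generators plus two extra orthogonal generators e+ (e+^2 = +1) and e- (e-^2 = -1), from which the null vectors e0, einf are built.
Number of generators m = 5 + 2 = 7.
dim Cl(p,q) = 2^m = 2^7 = 128


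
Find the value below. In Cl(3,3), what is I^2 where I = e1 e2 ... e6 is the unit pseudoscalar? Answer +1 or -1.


The pseudoscalar I = e1...e_n (product of all n generators) of Cl(p,q) satisfies I^2 = (-1)^(q + n(n-1)/2).
p = 3, q = 3, n = p + q = 6
n(n-1)/2 = 6 * 5 / 2 = 15
Exponent = q + n(n-1)/2 = 3 + 15 = 18
I^2 = (-1)^18 = +1


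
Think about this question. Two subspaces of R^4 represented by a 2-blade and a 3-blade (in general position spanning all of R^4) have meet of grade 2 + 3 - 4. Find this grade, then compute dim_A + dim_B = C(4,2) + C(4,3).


Meet grade = grade(A) + grade(B) - n
= 2 + 3 - 4 = 1
C(4,2) = 6
C(4,3) = 4
dim_A + dim_B = 6 + 4 = 10


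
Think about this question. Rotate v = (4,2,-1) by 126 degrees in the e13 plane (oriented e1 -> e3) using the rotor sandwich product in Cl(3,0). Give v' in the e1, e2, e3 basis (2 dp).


Rotor R = cos(63deg) - sin(63deg)*e13
Rotation angle theta = 2 * 63 = 126 degrees in the e13 plane (e1 -> e3).
The component perpendicular to the plane (e2) is invariant: v'_2 = v2 = 2.00
cos(126deg) = -0.5878, sin(126deg) = 0.8090
v'_1 = v1*cos(theta) - v3*sin(theta) = 4*(-0.5878) - (-1)*0.8090 = -1.54
v'_3 = v1*sin(theta) + v3*cos(theta) = 4*0.8090 + (-1)*(-0.5878) = 3.82
v' = -1.54*e1 + 2.00*e2 + 3.82*e3


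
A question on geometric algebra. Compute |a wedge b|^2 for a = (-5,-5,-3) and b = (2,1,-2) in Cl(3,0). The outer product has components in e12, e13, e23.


a wedge b = (a1*b2 - a2*b1)*e12 + (a1*b3 - a3*b1)*e13 + (a2*b3 - a3*b2)*e23
e12 coeff: (-5)*1 - (-5)*2 = -5 - (-10) = 5
e13 coeff: (-5)*(-2) - (-3)*2 = 10 - (-6) = 16
e23 coeff: (-5)*(-2) - (-3)*1 = 10 - (-3) = 13
|a wedge b|^2 = 5^2 + 16^2 + 13^2
= 25 + 256 + 169
= 450


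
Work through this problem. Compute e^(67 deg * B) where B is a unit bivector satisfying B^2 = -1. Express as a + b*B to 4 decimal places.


For a unit bivector B with B^2 = -1, the exponential series gives
e^(theta*B) = cos(theta) + sin(theta)*B (the GA analogue of Euler's formula).
theta = 67 degrees = 1.169371 rad
cos(67 deg) = 0.3907
sin(67 deg) = 0.9205
exp(theta*B) = 0.3907 + 0.9205*B


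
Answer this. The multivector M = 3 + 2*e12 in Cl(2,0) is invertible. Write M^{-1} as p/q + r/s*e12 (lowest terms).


M = 3 + 2*e12, where e12^2 = -1.
Since M commutes with its reverse ~M = a - b*e12, M * ~M = a^2 - b^2*e12^2 = a^2 + b^2.
So M^{-1} = ~M / (a^2 + b^2) = (a - b*e12)/(a^2 + b^2).
a^2 + b^2 = 9 + 4 = 13
Scalar part = 3/13 = 3/13
Bivector coeff = -2/13 = -2/13
M^{-1} = 3/13 - 2/13*e12


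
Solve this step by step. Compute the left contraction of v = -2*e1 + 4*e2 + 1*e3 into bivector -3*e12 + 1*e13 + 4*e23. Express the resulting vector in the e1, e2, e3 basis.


Left contraction v _| B = <vB>_1 (grade-1 part of the geometric product vB).
Using e1_|e12 = e2, e2_|e12 = -e1, e1_|e13 = e3, e3_|e13 = -e1, e2_|e23 = e3, e3_|e23 = -e2:
e1 coeff: -v2*b12 - v3*b13 = -(4)*(-3) - (1)*(1) = 11
e2 coeff: v1*b12 - v3*b23 = (-2)*(-3) - (1)*(4) = 2
e3 coeff: v1*b13 + v2*b23 = (-2)*(1) + (4)*(4) = 14
v _| B = 11*e1 + 2*e2 + 14*e3


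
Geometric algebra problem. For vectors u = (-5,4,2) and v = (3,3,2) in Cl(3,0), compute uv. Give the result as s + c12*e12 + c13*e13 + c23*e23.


In Cl(3,0): e_i^2 = 1, e_ie_j = -e_je_i for i != j.
Scalar part = u . v = (-5)*3 + 4*3 + 2*2
= -15 + 12 + 4 = 1
e12 coeff = (-5)*3 - 4*3 = -15 - 12 = -27
e13 coeff = (-5)*2 - 2*3 = -10 - 6 = -16
e23 coeff = 4*2 - 2*3 = 8 - 6 = 2
uv = 1 - 27*e12 - 16*e13 + 2*e23


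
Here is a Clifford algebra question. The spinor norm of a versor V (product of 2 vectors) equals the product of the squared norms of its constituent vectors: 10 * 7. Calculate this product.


Spinor norm N(V) = |v1|^2 * |v2|^2 * ... * |v2|^2
= 10 * 7
Running product: 10, 70
N(V) = 70


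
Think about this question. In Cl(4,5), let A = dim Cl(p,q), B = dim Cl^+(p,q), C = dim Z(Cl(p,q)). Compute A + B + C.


n = 4 + 5 = 9
Total dim = 2^9 = 512
Even subalgebra dim = 2^8 = 256
n is odd, so center dim = 2
Sum = 512 + 256 + 2 = 770


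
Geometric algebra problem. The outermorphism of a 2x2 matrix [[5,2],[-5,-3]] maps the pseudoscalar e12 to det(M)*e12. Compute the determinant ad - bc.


The outermorphism of a linear map f sends e1^e2 to f(e1)^f(e2).
f(e1) = 5*e1 - 5*e2
f(e2) = 2*e1 - 3*e2
f(e1) ^ f(e2) = (5*e1 - 5*e2) ^ (2*e1 - 3*e2)
= 5*(-3)*e12 + (-5)*2*e21
= (-15 - (-10))*e12
= -5*e12
Coefficient = -5


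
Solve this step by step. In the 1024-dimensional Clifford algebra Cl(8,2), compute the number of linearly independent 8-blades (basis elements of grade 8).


Number of grade-k basis blades in Cl(p,q) with n = p + q is C(n, k).
n = 8 + 2 = 10
C(10, 8) = 10! / (8! * 2!)
= 3628800 / (40320 * 2)
= 45


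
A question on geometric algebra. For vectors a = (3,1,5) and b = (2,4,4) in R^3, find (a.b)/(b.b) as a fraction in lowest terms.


Projection coefficient = (a . b) / (b . b)
a . b = 3*2 + 1*4 + 5*4
= 6 + 4 + 20 = 30
b . b = 2^2 + 4^2 + 4^2
= 4 + 16 + 16 = 36
Coefficient = 30/36
In lowest terms: 5/6


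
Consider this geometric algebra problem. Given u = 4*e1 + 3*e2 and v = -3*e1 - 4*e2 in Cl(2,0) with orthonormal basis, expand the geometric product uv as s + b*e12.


Expand: (4*e1 + 3*e2)(-3*e1 - 4*e2)
= 4*(-3)*e1e1 + 4*(-4)*e1e2 + 3*(-3)*e2e1 + 3*(-4)*e2e2
Using e1^2 = e2^2 = 1, e2e1 = -e1e2:
Scalar part s = 4*(-3) + 3*(-4) = -12 + (-12) = -24
Bivector part b = 4*(-4) - 3*(-3) = -16 - (-9) = -7
uv = -24 - 7*e12


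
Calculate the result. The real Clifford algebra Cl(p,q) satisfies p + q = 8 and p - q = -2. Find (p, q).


We need p + q = 8 and p - q = -2.
Adding: 2p = 8 + (-2) = 6, so p = 3.
Then q = 8 - 3 = 5.
(p, q) = (3, 5)


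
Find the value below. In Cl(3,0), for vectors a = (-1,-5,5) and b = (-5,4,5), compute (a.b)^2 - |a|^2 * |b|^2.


a . b = (-1)*(-5) + (-5)*4 + 5*5
= 5 + (-20) + 25 = 10
|a|^2 = (-1)^2 + (-5)^2 + 5^2 = 51
|b|^2 = (-5)^2 + 4^2 + 5^2 = 66
(a.b)^2 = 10^2 = 100
|a|^2 * |b|^2 = 51 * 66 = 3366
Result = 100 - 3366 = -3266


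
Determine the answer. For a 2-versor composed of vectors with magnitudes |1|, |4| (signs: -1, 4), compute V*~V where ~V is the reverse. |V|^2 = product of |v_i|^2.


Each vector v_i has |v_i|^2 = s_i^2
Squared scales: (-1)^2 = 1, 4^2 = 16
|V|^2 = 1 * 16
= 16


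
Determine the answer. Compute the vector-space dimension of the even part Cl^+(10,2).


Even subalgebra dimension = 2^(n-1)
n = 10 + 2 = 12
2^(12 - 1) = 2^11 = 2048
Verification: sum of C(12,k) for even k = 1 + 66 + 495 + 924 + 495 + 66 + 1 = 2048
Result = 2048


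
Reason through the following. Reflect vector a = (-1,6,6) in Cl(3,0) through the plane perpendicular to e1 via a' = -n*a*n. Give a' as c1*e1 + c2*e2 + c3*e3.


Reflection formula: a' = -n*a*n, with n = e1 (unit vector, n^2 = 1).
For reflection through hyperplane perp to e1:
The component along e1 flips sign, others stay.
a = (-1, 6, 6)
a' = (1, 6, 6)
a' = 1*e1 + 6*e2 + 6*e3


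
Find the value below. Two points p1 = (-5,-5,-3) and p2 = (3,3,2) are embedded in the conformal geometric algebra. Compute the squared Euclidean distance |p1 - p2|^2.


p1 - p2 = (-8, -8, -5)
|p1 - p2|^2 = (-8)^2 + (-8)^2 + (-5)^2
= 64 + 64 + 25
= 153


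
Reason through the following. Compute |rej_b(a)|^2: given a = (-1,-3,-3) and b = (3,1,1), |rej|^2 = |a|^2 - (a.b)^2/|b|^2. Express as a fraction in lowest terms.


|a|^2 = (-1)^2 + (-3)^2 + (-3)^2 = 19
|b|^2 = 3^2 + 1^2 + 1^2 = 11
a . b = (-1)*3 + (-3)*1 + (-3)*1 = -9
(a.b)^2 = (-9)^2 = 81
|rej|^2 = 19 - 81/11
= (209 - 81)/11
= 128/11
In lowest terms: 128/11


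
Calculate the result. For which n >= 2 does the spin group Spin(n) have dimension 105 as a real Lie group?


dim Spin(n) = dim so(n) = n(n-1)/2.
Solve n(n-1)/2 = 105, i.e. n^2 - n - 210 = 0.
Discriminant = 1 + 8*105 = 841
n = (1 + sqrt(841))/2 = (1 + 29)/2 = 15


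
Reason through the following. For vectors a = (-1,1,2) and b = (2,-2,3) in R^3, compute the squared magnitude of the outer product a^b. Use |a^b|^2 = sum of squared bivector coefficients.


a wedge b = (a1*b2 - a2*b1)*e12 + (a1*b3 - a3*b1)*e13 + (a2*b3 - a3*b2)*e23
e12 coeff: (-1)*(-2) - 1*2 = 2 - 2 = 0
e13 coeff: (-1)*3 - 2*2 = -3 - 4 = -7
e23 coeff: 1*3 - 2*(-2) = 3 - (-4) = 7
|a wedge b|^2 = 0^2 + (-7)^2 + 7^2
= 0 + 49 + 49
= 98


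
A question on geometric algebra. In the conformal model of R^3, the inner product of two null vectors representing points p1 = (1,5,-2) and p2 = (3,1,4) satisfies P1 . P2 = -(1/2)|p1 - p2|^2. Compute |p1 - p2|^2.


p1 - p2 = (-2, 4, -6)
|p1 - p2|^2 = (-2)^2 + 4^2 + (-6)^2
= 4 + 16 + 36
= 56


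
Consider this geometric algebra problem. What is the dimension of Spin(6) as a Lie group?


Spin(n) double-covers SO(n); both have Lie algebra so(n) of dimension n(n-1)/2.
n = 6
n(n-1) = 6 * 5 = 30
dim Spin(6) = 30/2 = 15


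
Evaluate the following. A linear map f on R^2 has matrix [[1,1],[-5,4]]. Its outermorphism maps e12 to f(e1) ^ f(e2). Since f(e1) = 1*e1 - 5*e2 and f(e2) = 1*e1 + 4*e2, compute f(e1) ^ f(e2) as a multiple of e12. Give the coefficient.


The outermorphism of a linear map f sends e1^e2 to f(e1)^f(e2).
f(e1) = 1*e1 - 5*e2
f(e2) = 1*e1 + 4*e2
f(e1) ^ f(e2) = (1*e1 - 5*e2) ^ (1*e1 + 4*e2)
= 1*4*e12 + (-5)*1*e21
= (4 - (-5))*e12
= 9*e12
Coefficient = 9


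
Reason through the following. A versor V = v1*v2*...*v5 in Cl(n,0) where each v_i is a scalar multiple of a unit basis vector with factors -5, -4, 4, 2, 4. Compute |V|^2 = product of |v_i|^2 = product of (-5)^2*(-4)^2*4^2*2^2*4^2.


Each vector v_i has |v_i|^2 = s_i^2
Squared scales: (-5)^2 = 25, (-4)^2 = 16, 4^2 = 16, 2^2 = 4, 4^2 = 16
|V|^2 = 25 * 16 * 16 * 4 * 16
= 409600


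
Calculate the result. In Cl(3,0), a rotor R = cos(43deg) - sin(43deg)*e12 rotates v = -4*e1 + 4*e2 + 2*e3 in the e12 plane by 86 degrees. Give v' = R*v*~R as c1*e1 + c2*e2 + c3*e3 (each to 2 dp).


Rotor R = cos(43deg) - sin(43deg)*e12
Rotation angle theta = 2 * 43 = 86 degrees in the e12 plane (e1 -> e2).
The component perpendicular to the plane (e3) is invariant: v'_3 = v3 = 2.00
cos(86deg) = 0.0698, sin(86deg) = 0.9976
v'_1 = v1*cos(theta) - v2*sin(theta) = -4*0.0698 - 4*0.9976 = -4.27
v'_2 = v1*sin(theta) + v2*cos(theta) = -4*0.9976 + 4*0.0698 = -3.71
v' = -4.27*e1 - 3.71*e2 + 2.00*e3


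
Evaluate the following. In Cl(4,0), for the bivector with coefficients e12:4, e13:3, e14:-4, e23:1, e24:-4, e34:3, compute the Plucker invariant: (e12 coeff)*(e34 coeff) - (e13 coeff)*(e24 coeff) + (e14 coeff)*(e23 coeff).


Plucker relation: af - be + cd
a*f = 4*3 = 12
b*e = 3*(-4) = -12
c*d = (-4)*1 = -4
af - be + cd = 12 - (-12) + (-4)
= 20


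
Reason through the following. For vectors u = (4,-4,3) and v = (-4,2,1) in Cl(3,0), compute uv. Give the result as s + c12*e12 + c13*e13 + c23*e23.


In Cl(3,0): e_i^2 = 1, e_ie_j = -e_je_i for i != j.
Scalar part = u . v = 4*(-4) + (-4)*2 + 3*1
= -16 + (-8) + 3 = -21
e12 coeff = 4*2 - (-4)*(-4) = 8 - 16 = -8
e13 coeff = 4*1 - 3*(-4) = 4 - (-12) = 16
e23 coeff = (-4)*1 - 3*2 = -4 - 6 = -10
uv = -21 - 8*e12 + 16*e13 - 10*e23


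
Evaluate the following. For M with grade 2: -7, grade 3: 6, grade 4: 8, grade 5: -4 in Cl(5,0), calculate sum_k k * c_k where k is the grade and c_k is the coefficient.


Grade-weighted sum = sum of grade_k * coefficient_k
2*(-7) = -14
3*6 = 18
4*8 = 32
5*(-4) = -20
Total = -14 + 18 + 32 + (-20) = 16


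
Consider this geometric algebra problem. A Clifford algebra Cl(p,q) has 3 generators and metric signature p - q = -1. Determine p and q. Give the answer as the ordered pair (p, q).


We need p + q = 3 and p - q = -1.
Adding: 2p = 3 + (-1) = 2, so p = 1.
Then q = 3 - 1 = 2.
(p, q) = (1, 2)


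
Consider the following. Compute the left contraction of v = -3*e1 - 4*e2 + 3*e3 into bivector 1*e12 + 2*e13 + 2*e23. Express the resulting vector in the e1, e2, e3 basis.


Left contraction v _| B = <vB>_1 (grade-1 part of the geometric product vB).
Using e1_|e12 = e2, e2_|e12 = -e1, e1_|e13 = e3, e3_|e13 = -e1, e2_|e23 = e3, e3_|e23 = -e2:
e1 coeff: -v2*b12 - v3*b13 = -(-4)*(1) - (3)*(2) = -2
e2 coeff: v1*b12 - v3*b23 = (-3)*(1) - (3)*(2) = -9
e3 coeff: v1*b13 + v2*b23 = (-3)*(2) + (-4)*(2) = -14
v _| B = -2*e1 - 9*e2 - 14*e3


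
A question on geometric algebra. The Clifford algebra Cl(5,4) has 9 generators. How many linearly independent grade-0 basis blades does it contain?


Number of grade-k basis blades in Cl(p,q) with n = p + q is C(n, k).
n = 5 + 4 = 9
C(9, 0) = 9! / (0! * 9!)
= 362880 / (1 * 362880)
= 1


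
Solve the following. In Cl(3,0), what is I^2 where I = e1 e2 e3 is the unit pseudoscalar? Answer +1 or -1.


The pseudoscalar I = e1...e_n (product of all n generators) of Cl(p,q) satisfies I^2 = (-1)^(q + n(n-1)/2).
p = 3, q = 0, n = p + q = 3
n(n-1)/2 = 3 * 2 / 2 = 3
Exponent = q + n(n-1)/2 = 0 + 3 = 3
I^2 = (-1)^3 = -1


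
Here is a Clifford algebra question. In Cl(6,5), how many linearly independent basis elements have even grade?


Even subalgebra dimension = 2^(n-1)
n = 6 + 5 = 11
2^(11 - 1) = 2^10 = 1024
Verification: sum of C(11,k) for even k = 1 + 55 + 330 + 462 + 165 + 11 = 1024
Result = 1024


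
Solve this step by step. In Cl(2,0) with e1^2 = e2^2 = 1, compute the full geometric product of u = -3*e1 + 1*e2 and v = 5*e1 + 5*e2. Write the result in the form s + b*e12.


Expand: (-3*e1 + 1*e2)(5*e1 + 5*e2)
= (-3)*5*e1e1 + (-3)*5*e1e2 + 1*5*e2e1 + 1*5*e2e2
Using e1^2 = e2^2 = 1, e2e1 = -e1e2:
Scalar part s = (-3)*5 + 1*5 = -15 + 5 = -10
Bivector part b = (-3)*5 - 1*5 = -15 - 5 = -20
uv = -10 - 20*e12


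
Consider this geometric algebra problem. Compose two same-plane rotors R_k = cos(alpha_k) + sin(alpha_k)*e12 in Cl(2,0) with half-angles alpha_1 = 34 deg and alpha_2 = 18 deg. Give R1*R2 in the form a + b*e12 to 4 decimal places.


Same-plane rotors commute and their half-angles add:
R1*R2 = cos(a1 + a2) + sin(a1 + a2)*e12.
a1 + a2 = 34 + 18 = 52 deg
cos(52 deg) = 0.6157
sin(52 deg) = 0.7880
R1*R2 = 0.6157 + 0.7880*e12


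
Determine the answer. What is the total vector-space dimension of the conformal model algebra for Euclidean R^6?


The conformal model of R^6 uses Cl(7,1): the 6 Euclidean generators plus two extra orthogonal generators e+ (e+^2 = +1) and e- (e-^2 = -1), from which the null vectors e0, einf are built.
Number of generators m = 6 + 2 = 8.
dim Cl(p,q) = 2^m = 2^8 = 256


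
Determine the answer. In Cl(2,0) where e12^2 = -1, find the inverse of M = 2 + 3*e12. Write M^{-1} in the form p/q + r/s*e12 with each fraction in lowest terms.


M = 2 + 3*e12, where e12^2 = -1.
Since M commutes with its reverse ~M = a - b*e12, M * ~M = a^2 - b^2*e12^2 = a^2 + b^2.
So M^{-1} = ~M / (a^2 + b^2) = (a - b*e12)/(a^2 + b^2).
a^2 + b^2 = 4 + 9 = 13
Scalar part = 2/13 = 2/13
Bivector coeff = -3/13 = -3/13
M^{-1} = 2/13 - 3/13*e12


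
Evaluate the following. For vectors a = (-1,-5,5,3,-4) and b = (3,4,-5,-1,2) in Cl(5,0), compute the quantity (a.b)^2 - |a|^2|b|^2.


a . b = (-1)*3 + (-5)*4 + 5*(-5) + 3*(-1) + (-4)*2
= -3 + (-20) + (-25) + (-3) + (-8) = -59
|a|^2 = (-1)^2 + (-5)^2 + 5^2 + 3^2 + (-4)^2 = 76
|b|^2 = 3^2 + 4^2 + (-5)^2 + (-1)^2 + 2^2 = 55
(a.b)^2 = (-59)^2 = 3481
|a|^2 * |b|^2 = 76 * 55 = 4180
Result = 3481 - 4180 = -699


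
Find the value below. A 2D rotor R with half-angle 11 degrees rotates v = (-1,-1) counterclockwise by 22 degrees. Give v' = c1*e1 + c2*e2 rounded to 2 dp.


Rotor R = cos(11deg) - sin(11deg)*e12
Rotation angle theta = 2 * 11 = 22 degrees
v' = R*v*~R rotates v by theta.
cos(22deg) = 0.9272, sin(22deg) = 0.3746
v'_1 = -1*cos(22deg) - (-1)*sin(22deg)
= -1*0.9272 - (-1)*0.3746
= -0.55
v'_2 = -1*sin(22deg) + (-1)*cos(22deg)
= -1*0.3746 + (-1)*0.9272
= -1.30
v' = -0.55*e1 - 1.30*e2


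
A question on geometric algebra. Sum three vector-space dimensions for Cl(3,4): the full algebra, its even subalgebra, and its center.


n = 3 + 4 = 7
Total dim = 2^7 = 128
Even subalgebra dim = 2^6 = 64
n is odd, so center dim = 2
Sum = 128 + 64 + 2 = 194


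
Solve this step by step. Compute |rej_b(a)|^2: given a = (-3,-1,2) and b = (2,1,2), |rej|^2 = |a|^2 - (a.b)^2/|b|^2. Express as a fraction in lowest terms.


|a|^2 = (-3)^2 + (-1)^2 + 2^2 = 14
|b|^2 = 2^2 + 1^2 + 2^2 = 9
a . b = (-3)*2 + (-1)*1 + 2*2 = -3
(a.b)^2 = (-3)^2 = 9
|rej|^2 = 14 - 9/9
= (126 - 9)/9
= 117/9
In lowest terms: 13/1


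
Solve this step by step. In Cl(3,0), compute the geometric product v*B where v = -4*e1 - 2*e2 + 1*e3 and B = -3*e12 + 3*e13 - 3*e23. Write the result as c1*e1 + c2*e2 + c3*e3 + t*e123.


vB has grade-1 (vector) and grade-3 (trivector) parts: vB = (v _| B) + (v ^ B).
Vector part <vB>_1:
  e1: -v2*b12 - v3*b13 = -(-2)*(-3) - (1)*(3) = -9
  e2: v1*b12 - v3*b23 = (-4)*(-3) - (1)*(-3) = 15
  e3: v1*b13 + v2*b23 = (-4)*(3) + (-2)*(-3) = -6
Trivector part <vB>_3:
  e123: v1*b23 - v2*b13 + v3*b12 = (-4)*(-3) - (-2)*(3) + (1)*(-3) = 15
vB = -9*e1 + 15*e2 - 6*e3 + 15*e123


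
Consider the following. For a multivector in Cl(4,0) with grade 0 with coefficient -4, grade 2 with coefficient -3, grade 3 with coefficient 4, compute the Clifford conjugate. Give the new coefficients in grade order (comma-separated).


Clifford conjugate sign for grade k: (-1)^(k(k+1)/2)
Grade 0: (-1)^(0*1/2) = (-1)^0 = 1, coeff -4 -> -4
Grade 2: (-1)^(2*3/2) = (-1)^3 = -1, coeff -3 -> 3
Grade 3: (-1)^(3*4/2) = (-1)^6 = 1, coeff 4 -> 4
Conjugated coefficients: -4, 3, 4


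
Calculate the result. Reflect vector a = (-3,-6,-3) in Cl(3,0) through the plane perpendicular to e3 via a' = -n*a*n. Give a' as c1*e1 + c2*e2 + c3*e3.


Reflection formula: a' = -n*a*n, with n = e3 (unit vector, n^2 = 1).
For reflection through hyperplane perp to e3:
The component along e3 flips sign, others stay.
a = (-3, -6, -3)
a' = (-3, -6, 3)
a' = -3*e1 - 6*e2 + 3*e3


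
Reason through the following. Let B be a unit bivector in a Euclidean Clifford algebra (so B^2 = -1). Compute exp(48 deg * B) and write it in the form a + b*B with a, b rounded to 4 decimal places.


For a unit bivector B with B^2 = -1, the exponential series gives
e^(theta*B) = cos(theta) + sin(theta)*B (the GA analogue of Euler's formula).
theta = 48 degrees = 0.837758 rad
cos(48 deg) = 0.6691
sin(48 deg) = 0.7431
exp(theta*B) = 0.6691 + 0.7431*B


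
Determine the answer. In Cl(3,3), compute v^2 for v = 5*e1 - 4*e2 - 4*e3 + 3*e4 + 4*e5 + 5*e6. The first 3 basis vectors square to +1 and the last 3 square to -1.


v^2 = sum of c_i^2 * e_i^2
Positive signature terms (e_i^2 = +1): 5^2 + (-4)^2 + (-4)^2 = 57
Negative signature terms (e_j^2 = -1): 3^2 + 4^2 + 5^2 = 50
v^2 = 57 - 50 = 7


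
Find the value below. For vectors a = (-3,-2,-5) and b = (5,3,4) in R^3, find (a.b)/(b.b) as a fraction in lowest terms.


Projection coefficient = (a . b) / (b . b)
a . b = (-3)*5 + (-2)*3 + (-5)*4
= -15 + (-6) + (-20) = -41
b . b = 5^2 + 3^2 + 4^2
= 25 + 9 + 16 = 50
Coefficient = -41/50
In lowest terms: -41/50


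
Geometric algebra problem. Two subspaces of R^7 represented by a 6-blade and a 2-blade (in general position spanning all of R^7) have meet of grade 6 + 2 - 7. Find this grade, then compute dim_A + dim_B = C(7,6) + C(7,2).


Meet grade = grade(A) + grade(B) - n
= 6 + 2 - 7 = 1
C(7,6) = 7
C(7,2) = 21
dim_A + dim_B = 7 + 21 = 28


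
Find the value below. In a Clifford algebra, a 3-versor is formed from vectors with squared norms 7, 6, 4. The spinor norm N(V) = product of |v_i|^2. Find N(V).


Spinor norm N(V) = |v1|^2 * |v2|^2 * ... * |v3|^2
= 7 * 6 * 4
Running product: 7, 42, 168
N(V) = 168


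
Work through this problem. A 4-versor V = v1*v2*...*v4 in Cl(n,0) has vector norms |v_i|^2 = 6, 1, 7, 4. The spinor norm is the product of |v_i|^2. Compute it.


Spinor norm N(V) = |v1|^2 * |v2|^2 * ... * |v4|^2
= 6 * 1 * 7 * 4
Running product: 6, 6, 42, 168
N(V) = 168


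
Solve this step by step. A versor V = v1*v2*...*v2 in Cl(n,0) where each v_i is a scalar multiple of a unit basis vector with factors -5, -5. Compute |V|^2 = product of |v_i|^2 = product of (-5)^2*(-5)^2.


Each vector v_i has |v_i|^2 = s_i^2
Squared scales: (-5)^2 = 25, (-5)^2 = 25
|V|^2 = 25 * 25
= 625


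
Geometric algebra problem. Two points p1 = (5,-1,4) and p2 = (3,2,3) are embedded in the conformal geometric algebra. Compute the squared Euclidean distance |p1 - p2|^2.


p1 - p2 = (2, -3, 1)
|p1 - p2|^2 = 2^2 + (-3)^2 + 1^2
= 4 + 9 + 1
= 14


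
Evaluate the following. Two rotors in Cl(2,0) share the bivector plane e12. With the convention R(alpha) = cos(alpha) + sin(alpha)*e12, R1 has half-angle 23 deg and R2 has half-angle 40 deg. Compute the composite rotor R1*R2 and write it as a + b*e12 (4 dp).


Same-plane rotors commute and their half-angles add:
R1*R2 = cos(a1 + a2) + sin(a1 + a2)*e12.
a1 + a2 = 23 + 40 = 63 deg
cos(63 deg) = 0.4540
sin(63 deg) = 0.8910
R1*R2 = 0.4540 + 0.8910*e12


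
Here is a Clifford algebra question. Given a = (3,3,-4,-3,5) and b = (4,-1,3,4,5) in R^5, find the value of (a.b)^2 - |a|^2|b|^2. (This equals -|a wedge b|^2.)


a . b = 3*4 + 3*(-1) + (-4)*3 + (-3)*4 + 5*5
= 12 + (-3) + (-12) + (-12) + 25 = 10
|a|^2 = 3^2 + 3^2 + (-4)^2 + (-3)^2 + 5^2 = 68
|b|^2 = 4^2 + (-1)^2 + 3^2 + 4^2 + 5^2 = 67
(a.b)^2 = 10^2 = 100
|a|^2 * |b|^2 = 68 * 67 = 4556
Result = 100 - 4556 = -4456


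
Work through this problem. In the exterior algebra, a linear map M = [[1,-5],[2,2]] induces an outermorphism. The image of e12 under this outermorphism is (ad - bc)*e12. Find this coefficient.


The outermorphism of a linear map f sends e1^e2 to f(e1)^f(e2).
f(e1) = 1*e1 + 2*e2
f(e2) = -5*e1 + 2*e2
f(e1) ^ f(e2) = (1*e1 + 2*e2) ^ (-5*e1 + 2*e2)
= 1*2*e12 + 2*(-5)*e21
= (2 - (-10))*e12
= 12*e12
Coefficient = 12


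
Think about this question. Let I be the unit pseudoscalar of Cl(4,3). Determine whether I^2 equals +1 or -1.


The pseudoscalar I = e1...e_n (product of all n generators) of Cl(p,q) satisfies I^2 = (-1)^(q + n(n-1)/2).
p = 4, q = 3, n = p + q = 7
n(n-1)/2 = 7 * 6 / 2 = 21
Exponent = q + n(n-1)/2 = 3 + 21 = 24
I^2 = (-1)^24 = +1


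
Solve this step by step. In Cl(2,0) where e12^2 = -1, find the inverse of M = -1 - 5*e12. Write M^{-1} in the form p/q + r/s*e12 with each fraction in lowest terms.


M = -1 - 5*e12, where e12^2 = -1.
Since M commutes with its reverse ~M = a - b*e12, M * ~M = a^2 - b^2*e12^2 = a^2 + b^2.
So M^{-1} = ~M / (a^2 + b^2) = (a - b*e12)/(a^2 + b^2).
a^2 + b^2 = 1 + 25 = 26
Scalar part = -1/26 = -1/26
Bivector coeff = 5/26 = 5/26
M^{-1} = -1/26 + 5/26*e12


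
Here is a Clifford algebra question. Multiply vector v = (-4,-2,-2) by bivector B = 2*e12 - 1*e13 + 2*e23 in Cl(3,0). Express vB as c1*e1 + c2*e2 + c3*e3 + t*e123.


vB has grade-1 (vector) and grade-3 (trivector) parts: vB = (v _| B) + (v ^ B).
Vector part <vB>_1:
  e1: -v2*b12 - v3*b13 = -(-2)*(2) - (-2)*(-1) = 2
  e2: v1*b12 - v3*b23 = (-4)*(2) - (-2)*(2) = -4
  e3: v1*b13 + v2*b23 = (-4)*(-1) + (-2)*(2) = 0
Trivector part <vB>_3:
  e123: v1*b23 - v2*b13 + v3*b12 = (-4)*(2) - (-2)*(-1) + (-2)*(2) = -14
vB = 2*e1 - 4*e2 + 0*e3 - 14*e123


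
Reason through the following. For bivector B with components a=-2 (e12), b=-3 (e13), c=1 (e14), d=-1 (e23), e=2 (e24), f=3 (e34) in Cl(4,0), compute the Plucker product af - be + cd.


Plucker relation: af - be + cd
a*f = (-2)*3 = -6
b*e = (-3)*2 = -6
c*d = 1*(-1) = -1
af - be + cd = -6 - (-6) + (-1)
= -1


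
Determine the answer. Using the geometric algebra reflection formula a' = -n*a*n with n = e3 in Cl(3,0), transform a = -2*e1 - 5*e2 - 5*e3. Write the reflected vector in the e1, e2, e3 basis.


Reflection formula: a' = -n*a*n, with n = e3 (unit vector, n^2 = 1).
For reflection through hyperplane perp to e3:
The component along e3 flips sign, others stay.
a = (-2, -5, -5)
a' = (-2, -5, 5)
a' = -2*e1 - 5*e2 + 5*e3


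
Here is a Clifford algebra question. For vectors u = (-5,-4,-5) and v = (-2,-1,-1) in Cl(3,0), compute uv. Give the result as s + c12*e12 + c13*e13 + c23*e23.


In Cl(3,0): e_i^2 = 1, e_ie_j = -e_je_i for i != j.
Scalar part = u . v = (-5)*(-2) + (-4)*(-1) + (-5)*(-1)
= 10 + 4 + 5 = 19
e12 coeff = (-5)*(-1) - (-4)*(-2) = 5 - 8 = -3
e13 coeff = (-5)*(-1) - (-5)*(-2) = 5 - 10 = -5
e23 coeff = (-4)*(-1) - (-5)*(-1) = 4 - 5 = -1
uv = 19 - 3*e12 - 5*e13 - 1*e23


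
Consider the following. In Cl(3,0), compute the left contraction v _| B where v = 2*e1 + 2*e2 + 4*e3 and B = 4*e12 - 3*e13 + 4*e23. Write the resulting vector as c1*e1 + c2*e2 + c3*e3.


Left contraction v _| B = <vB>_1 (grade-1 part of the geometric product vB).
Using e1_|e12 = e2, e2_|e12 = -e1, e1_|e13 = e3, e3_|e13 = -e1, e2_|e23 = e3, e3_|e23 = -e2:
e1 coeff: -v2*b12 - v3*b13 = -(2)*(4) - (4)*(-3) = 4
e2 coeff: v1*b12 - v3*b23 = (2)*(4) - (4)*(4) = -8
e3 coeff: v1*b13 + v2*b23 = (2)*(-3) + (2)*(4) = 2
v _| B = 4*e1 - 8*e2 + 2*e3


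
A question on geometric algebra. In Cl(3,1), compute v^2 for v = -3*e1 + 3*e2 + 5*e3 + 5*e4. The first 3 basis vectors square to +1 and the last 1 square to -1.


v^2 = sum of c_i^2 * e_i^2
Positive signature terms (e_i^2 = +1): (-3)^2 + 3^2 + 5^2 = 43
Negative signature terms (e_j^2 = -1): 5^2 = 25
v^2 = 43 - 25 = 18


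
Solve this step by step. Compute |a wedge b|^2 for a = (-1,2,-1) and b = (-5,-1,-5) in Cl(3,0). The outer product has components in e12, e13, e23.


a wedge b = (a1*b2 - a2*b1)*e12 + (a1*b3 - a3*b1)*e13 + (a2*b3 - a3*b2)*e23
e12 coeff: (-1)*(-1) - 2*(-5) = 1 - (-10) = 11
e13 coeff: (-1)*(-5) - (-1)*(-5) = 5 - 5 = 0
e23 coeff: 2*(-5) - (-1)*(-1) = -10 - 1 = -11
|a wedge b|^2 = 11^2 + 0^2 + (-11)^2
= 121 + 0 + 121
= 242


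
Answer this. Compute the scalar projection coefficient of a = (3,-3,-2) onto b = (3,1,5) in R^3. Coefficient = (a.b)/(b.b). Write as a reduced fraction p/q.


Projection coefficient = (a . b) / (b . b)
a . b = 3*3 + (-3)*1 + (-2)*5
= 9 + (-3) + (-10) = -4
b . b = 3^2 + 1^2 + 5^2
= 9 + 1 + 25 = 35
Coefficient = -4/35
In lowest terms: -4/35


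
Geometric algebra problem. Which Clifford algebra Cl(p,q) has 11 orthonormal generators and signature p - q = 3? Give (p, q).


We need p + q = 11 and p - q = 3.
Adding: 2p = 11 + 3 = 14, so p = 7.
Then q = 11 - 7 = 4.
(p, q) = (7, 4)


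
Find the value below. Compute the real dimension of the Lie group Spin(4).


Spin(n) double-covers SO(n); both have Lie algebra so(n) of dimension n(n-1)/2.
n = 4
n(n-1) = 4 * 3 = 12
dim Spin(4) = 12/2 = 6


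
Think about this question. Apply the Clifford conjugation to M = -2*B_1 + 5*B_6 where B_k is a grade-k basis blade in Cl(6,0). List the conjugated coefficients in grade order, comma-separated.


Clifford conjugate sign for grade k: (-1)^(k(k+1)/2)
Grade 1: (-1)^(1*2/2) = (-1)^1 = -1, coeff -2 -> 2
Grade 6: (-1)^(6*7/2) = (-1)^21 = -1, coeff 5 -> -5
Conjugated coefficients: 2, -5


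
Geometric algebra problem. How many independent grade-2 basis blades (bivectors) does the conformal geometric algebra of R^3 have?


The conformal model of R^3 uses Cl(4,1) with m = 3 + 2 = 5 generators.
Number of grade-2 blades = C(m, 2) = C(5, 2)
= 5*4/2 = 10


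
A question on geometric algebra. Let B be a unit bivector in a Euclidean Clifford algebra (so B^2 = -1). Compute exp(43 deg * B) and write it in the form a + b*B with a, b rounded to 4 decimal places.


For a unit bivector B with B^2 = -1, the exponential series gives
e^(theta*B) = cos(theta) + sin(theta)*B (the GA analogue of Euler's formula).
theta = 43 degrees = 0.750492 rad
cos(43 deg) = 0.7314
sin(43 deg) = 0.6820
exp(theta*B) = 0.7314 + 0.6820*B


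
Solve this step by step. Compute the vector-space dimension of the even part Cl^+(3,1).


Even subalgebra dimension = 2^(n-1)
n = 3 + 1 = 4
2^(4 - 1) = 2^3 = 8
Verification: sum of C(4,k) for even k = 1 + 6 + 1 = 8
Result = 8


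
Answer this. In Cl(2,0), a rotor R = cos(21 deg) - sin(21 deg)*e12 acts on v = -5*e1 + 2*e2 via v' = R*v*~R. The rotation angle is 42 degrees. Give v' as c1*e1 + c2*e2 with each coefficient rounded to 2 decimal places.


Rotor R = cos(21deg) - sin(21deg)*e12
Rotation angle theta = 2 * 21 = 42 degrees
v' = R*v*~R rotates v by theta.
cos(42deg) = 0.7431, sin(42deg) = 0.6691
v'_1 = -5*cos(42deg) - 2*sin(42deg)
= -5*0.7431 - 2*0.6691
= -5.05
v'_2 = -5*sin(42deg) + 2*cos(42deg)
= -5*0.6691 + 2*0.7431
= -1.86
v' = -5.05*e1 - 1.86*e2


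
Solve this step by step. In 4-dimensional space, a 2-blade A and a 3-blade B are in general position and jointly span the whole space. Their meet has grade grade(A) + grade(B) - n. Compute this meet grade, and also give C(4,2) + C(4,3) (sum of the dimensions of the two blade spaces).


Meet grade = grade(A) + grade(B) - n
= 2 + 3 - 4 = 1
C(4,2) = 6
C(4,3) = 4
dim_A + dim_B = 6 + 4 = 10


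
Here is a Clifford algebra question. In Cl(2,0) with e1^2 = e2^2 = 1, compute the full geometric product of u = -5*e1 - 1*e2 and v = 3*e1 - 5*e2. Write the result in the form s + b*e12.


Expand: (-5*e1 - 1*e2)(3*e1 - 5*e2)
= (-5)*3*e1e1 + (-5)*(-5)*e1e2 + (-1)*3*e2e1 + (-1)*(-5)*e2e2
Using e1^2 = e2^2 = 1, e2e1 = -e1e2:
Scalar part s = (-5)*3 + (-1)*(-5) = -15 + 5 = -10
Bivector part b = (-5)*(-5) - (-1)*3 = 25 - (-3) = 28
uv = -10 + 28*e12


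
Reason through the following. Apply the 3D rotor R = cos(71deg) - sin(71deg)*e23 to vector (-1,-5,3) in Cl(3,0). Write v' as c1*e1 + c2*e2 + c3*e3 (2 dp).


Rotor R = cos(71deg) - sin(71deg)*e23
Rotation angle theta = 2 * 71 = 142 degrees in the e23 plane (e2 -> e3).
The component perpendicular to the plane (e1) is invariant: v'_1 = v1 = -1.00
cos(142deg) = -0.7880, sin(142deg) = 0.6157
v'_2 = v2*cos(theta) - v3*sin(theta) = -5*(-0.7880) - 3*0.6157 = 2.09
v'_3 = v2*sin(theta) + v3*cos(theta) = -5*0.6157 + 3*(-0.7880) = -5.44
v' = -1.00*e1 + 2.09*e2 - 5.44*e3


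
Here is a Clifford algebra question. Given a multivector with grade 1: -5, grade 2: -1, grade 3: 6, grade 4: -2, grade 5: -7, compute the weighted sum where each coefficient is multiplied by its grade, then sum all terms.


Grade-weighted sum = sum of grade_k * coefficient_k
1*(-5) = -5
2*(-1) = -2
3*6 = 18
4*(-2) = -8
5*(-7) = -35
Total = -5 + (-2) + 18 + (-8) + (-35) = -32


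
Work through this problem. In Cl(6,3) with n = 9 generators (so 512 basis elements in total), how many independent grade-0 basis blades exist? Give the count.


Number of grade-k basis blades in Cl(p,q) with n = p + q is C(n, k).
n = 6 + 3 = 9
C(9, 0) = 9! / (0! * 9!)
= 362880 / (1 * 362880)
= 1


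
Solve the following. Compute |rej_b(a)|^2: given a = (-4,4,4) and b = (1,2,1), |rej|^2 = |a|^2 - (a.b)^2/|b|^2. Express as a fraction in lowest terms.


|a|^2 = (-4)^2 + 4^2 + 4^2 = 48
|b|^2 = 1^2 + 2^2 + 1^2 = 6
a . b = (-4)*1 + 4*2 + 4*1 = 8
(a.b)^2 = 8^2 = 64
|rej|^2 = 48 - 64/6
= (288 - 64)/6
= 224/6
In lowest terms: 112/3


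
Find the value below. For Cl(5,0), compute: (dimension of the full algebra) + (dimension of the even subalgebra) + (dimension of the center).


n = 5 + 0 = 5
Total dim = 2^5 = 32
Even subalgebra dim = 2^4 = 16
n is odd, so center dim = 2
Sum = 32 + 16 + 2 = 50


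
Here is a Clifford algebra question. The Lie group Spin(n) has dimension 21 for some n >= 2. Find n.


dim Spin(n) = dim so(n) = n(n-1)/2.
Solve n(n-1)/2 = 21, i.e. n^2 - n - 42 = 0.
Discriminant = 1 + 8*21 = 169
n = (1 + sqrt(169))/2 = (1 + 13)/2 = 7


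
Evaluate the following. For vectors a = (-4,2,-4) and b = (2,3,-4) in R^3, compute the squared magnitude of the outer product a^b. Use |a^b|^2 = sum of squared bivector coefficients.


a wedge b = (a1*b2 - a2*b1)*e12 + (a1*b3 - a3*b1)*e13 + (a2*b3 - a3*b2)*e23
e12 coeff: (-4)*3 - 2*2 = -12 - 4 = -16
e13 coeff: (-4)*(-4) - (-4)*2 = 16 - (-8) = 24
e23 coeff: 2*(-4) - (-4)*3 = -8 - (-12) = 4
|a wedge b|^2 = (-16)^2 + 24^2 + 4^2
= 256 + 576 + 16
= 848


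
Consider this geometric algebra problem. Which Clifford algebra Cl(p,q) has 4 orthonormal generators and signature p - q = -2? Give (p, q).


We need p + q = 4 and p - q = -2.
Adding: 2p = 4 + (-2) = 2, so p = 1.
Then q = 4 - 1 = 3.
(p, q) = (1, 3)


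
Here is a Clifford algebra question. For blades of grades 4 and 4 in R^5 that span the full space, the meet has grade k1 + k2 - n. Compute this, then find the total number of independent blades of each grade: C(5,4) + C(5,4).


Meet grade = grade(A) + grade(B) - n
= 4 + 4 - 5 = 3
C(5,4) = 5
C(5,4) = 5
dim_A + dim_B = 5 + 5 = 10


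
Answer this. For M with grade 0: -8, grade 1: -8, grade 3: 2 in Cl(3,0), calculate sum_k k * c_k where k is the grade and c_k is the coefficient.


Grade-weighted sum = sum of grade_k * coefficient_k
0*(-8) = 0
1*(-8) = -8
3*2 = 6
Total = 0 + (-8) + 6 = -2


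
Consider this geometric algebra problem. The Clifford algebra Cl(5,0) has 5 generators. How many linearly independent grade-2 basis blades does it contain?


Number of grade-k basis blades in Cl(p,q) with n = p + q is C(n, k).
n = 5 + 0 = 5
C(5, 2) = 5! / (2! * 3!)
= 120 / (2 * 6)
= 10


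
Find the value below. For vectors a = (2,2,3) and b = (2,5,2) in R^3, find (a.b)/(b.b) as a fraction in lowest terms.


Projection coefficient = (a . b) / (b . b)
a . b = 2*2 + 2*5 + 3*2
= 4 + 10 + 6 = 20
b . b = 2^2 + 5^2 + 2^2
= 4 + 25 + 4 = 33
Coefficient = 20/33
In lowest terms: 20/33


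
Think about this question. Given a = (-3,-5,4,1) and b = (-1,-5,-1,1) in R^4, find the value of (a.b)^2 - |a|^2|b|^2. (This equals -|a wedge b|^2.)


a . b = (-3)*(-1) + (-5)*(-5) + 4*(-1) + 1*1
= 3 + 25 + (-4) + 1 = 25
|a|^2 = (-3)^2 + (-5)^2 + 4^2 + 1^2 = 51
|b|^2 = (-1)^2 + (-5)^2 + (-1)^2 + 1^2 = 28
(a.b)^2 = 25^2 = 625
|a|^2 * |b|^2 = 51 * 28 = 1428
Result = 625 - 1428 = -803


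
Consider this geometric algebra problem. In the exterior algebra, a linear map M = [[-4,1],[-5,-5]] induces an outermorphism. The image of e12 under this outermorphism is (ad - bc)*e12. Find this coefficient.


The outermorphism of a linear map f sends e1^e2 to f(e1)^f(e2).
f(e1) = -4*e1 - 5*e2
f(e2) = 1*e1 - 5*e2
f(e1) ^ f(e2) = (-4*e1 - 5*e2) ^ (1*e1 - 5*e2)
= (-4)*(-5)*e12 + (-5)*1*e21
= (20 - (-5))*e12
= 25*e12
Coefficient = 25


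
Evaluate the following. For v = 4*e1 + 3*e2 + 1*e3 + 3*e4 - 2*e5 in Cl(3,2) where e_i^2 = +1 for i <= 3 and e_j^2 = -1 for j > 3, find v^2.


v^2 = sum of c_i^2 * e_i^2
Positive signature terms (e_i^2 = +1): 4^2 + 3^2 + 1^2 = 26
Negative signature terms (e_j^2 = -1): 3^2 + (-2)^2 = 13
v^2 = 26 - 13 = 13


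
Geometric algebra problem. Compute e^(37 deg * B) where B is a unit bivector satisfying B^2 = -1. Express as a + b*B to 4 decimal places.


For a unit bivector B with B^2 = -1, the exponential series gives
e^(theta*B) = cos(theta) + sin(theta)*B (the GA analogue of Euler's formula).
theta = 37 degrees = 0.645772 rad
cos(37 deg) = 0.7986
sin(37 deg) = 0.6018
exp(theta*B) = 0.7986 + 0.6018*B


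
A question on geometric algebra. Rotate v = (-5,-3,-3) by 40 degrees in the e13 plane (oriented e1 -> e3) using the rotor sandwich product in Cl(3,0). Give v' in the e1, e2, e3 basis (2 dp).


Rotor R = cos(20deg) - sin(20deg)*e13
Rotation angle theta = 2 * 20 = 40 degrees in the e13 plane (e1 -> e3).
The component perpendicular to the plane (e2) is invariant: v'_2 = v2 = -3.00
cos(40deg) = 0.7660, sin(40deg) = 0.6428
v'_1 = v1*cos(theta) - v3*sin(theta) = -5*0.7660 - (-3)*0.6428 = -1.90
v'_3 = v1*sin(theta) + v3*cos(theta) = -5*0.6428 + (-3)*0.7660 = -5.51
v' = -1.90*e1 - 3.00*e2 - 5.51*e3


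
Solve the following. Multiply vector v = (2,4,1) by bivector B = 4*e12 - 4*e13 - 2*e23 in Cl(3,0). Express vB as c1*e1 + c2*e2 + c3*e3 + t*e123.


vB has grade-1 (vector) and grade-3 (trivector) parts: vB = (v _| B) + (v ^ B).
Vector part <vB>_1:
  e1: -v2*b12 - v3*b13 = -(4)*(4) - (1)*(-4) = -12
  e2: v1*b12 - v3*b23 = (2)*(4) - (1)*(-2) = 10
  e3: v1*b13 + v2*b23 = (2)*(-4) + (4)*(-2) = -16
Trivector part <vB>_3:
  e123: v1*b23 - v2*b13 + v3*b12 = (2)*(-2) - (4)*(-4) + (1)*(4) = 16
vB = -12*e1 + 10*e2 - 16*e3 + 16*e123


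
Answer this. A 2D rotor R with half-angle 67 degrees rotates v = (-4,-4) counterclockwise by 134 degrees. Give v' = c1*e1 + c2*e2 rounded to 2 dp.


Rotor R = cos(67deg) - sin(67deg)*e12
Rotation angle theta = 2 * 67 = 134 degrees
v' = R*v*~R rotates v by theta.
cos(134deg) = -0.6947, sin(134deg) = 0.7193
v'_1 = -4*cos(134deg) - (-4)*sin(134deg)
= -4*(-0.6947) - (-4)*0.7193
= 5.66
v'_2 = -4*sin(134deg) + (-4)*cos(134deg)
= -4*0.7193 + (-4)*(-0.6947)
= -0.10
v' = 5.66*e1 - 0.10*e2


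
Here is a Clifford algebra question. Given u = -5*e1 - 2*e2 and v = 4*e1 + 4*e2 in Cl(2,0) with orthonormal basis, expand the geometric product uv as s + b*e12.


Expand: (-5*e1 - 2*e2)(4*e1 + 4*e2)
= (-5)*4*e1e1 + (-5)*4*e1e2 + (-2)*4*e2e1 + (-2)*4*e2e2
Using e1^2 = e2^2 = 1, e2e1 = -e1e2:
Scalar part s = (-5)*4 + (-2)*4 = -20 + (-8) = -28
Bivector part b = (-5)*4 - (-2)*4 = -20 - (-8) = -12
uv = -28 - 12*e12


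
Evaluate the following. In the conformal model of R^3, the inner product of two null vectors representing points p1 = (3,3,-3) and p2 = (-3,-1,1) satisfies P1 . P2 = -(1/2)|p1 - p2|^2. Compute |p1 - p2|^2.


p1 - p2 = (6, 4, -4)
|p1 - p2|^2 = 6^2 + 4^2 + (-4)^2
= 36 + 16 + 16
= 68


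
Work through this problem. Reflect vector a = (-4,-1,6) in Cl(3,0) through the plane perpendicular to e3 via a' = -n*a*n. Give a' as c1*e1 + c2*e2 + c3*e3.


Reflection formula: a' = -n*a*n, with n = e3 (unit vector, n^2 = 1).
For reflection through hyperplane perp to e3:
The component along e3 flips sign, others stay.
a = (-4, -1, 6)
a' = (-4, -1, -6)
a' = -4*e1 - 1*e2 - 6*e3


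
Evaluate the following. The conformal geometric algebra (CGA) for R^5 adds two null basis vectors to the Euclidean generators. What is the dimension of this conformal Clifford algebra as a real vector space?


The conformal model of R^5 uses Cl(6,1): the 5 Euclidean generators plus two extra orthogonal generators e+ (e+^2 = +1) and e- (e-^2 = -1), from which the null vectors e0, einf are built.
Number of generators m = 5 + 2 = 7.
dim Cl(p,q) = 2^m = 2^7 = 128
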